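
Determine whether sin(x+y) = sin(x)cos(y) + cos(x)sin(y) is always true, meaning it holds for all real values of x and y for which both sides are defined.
Claim: sin(x+y) = sin(x)cos(y) + cos(x)sin(y).
Reasoning: By Euler's formula e^(i(x+y)) = e^(ix)·e^(iy) = (cos x + i·sin x)(cos y + i·sin y). The imaginary part of the left side is sin(x+y); the imaginary part of the product is sin(x)cos(y) + cos(x)sin(y).
So the two sides agree for all real values of x and y for which both sides are defined.

Conclusion: Yes, this is an identity.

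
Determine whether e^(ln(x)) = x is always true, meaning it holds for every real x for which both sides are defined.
Claim: e^(ln(x)) = x.
Reasoning: For x > 0, ln(x) is by definition the exponent p such that e^p = x. Raising e to that exponent therefore returns x: e^(ln x) = x.
So the two sides agree for every real x for which both sides are defined.

Conclusion: Yes, this is an identity.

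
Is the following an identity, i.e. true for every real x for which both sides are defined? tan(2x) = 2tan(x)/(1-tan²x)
Claim: tan(2x) = 2tan(x)/(1-tan²x).
Reasoning: tan(2x) = sin(2x)/cos(2x) = 2sin(x)cos(x) / (cos²x - sin²x). Divide numerator and denominator by cos²x: 2tan(x) / (1 - tan²x).
So the two sides agree for every real x for which both sides are defined.

Conclusion: Yes, this is an identity.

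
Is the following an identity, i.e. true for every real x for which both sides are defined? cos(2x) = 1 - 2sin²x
Yes, this is an identity.

Claim: cos(2x) = 1 - 2sin²x.
Reasoning: cos(2x) = cos²x - sin²x. Replace cos²x by 1 - sin²x: (1 - sin²x) - sin²x = 1 - 2sin²x.
So the two sides agree for every real x for which both sides are defined.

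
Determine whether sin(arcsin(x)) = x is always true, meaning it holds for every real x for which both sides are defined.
Claim: sin(arcsin(x)) = x.
Reasoning: For -1 ≤ x ≤ 1 (where arcsin is defined), arcsin(x) is by definition an angle whose sine equals x. Taking the sine of that angle returns x. (Note the other order, arcsin(sin x) = x, is NOT an identity.)
So the two sides agree for every real x for which both sides are defined.

Conclusion: Yes, this is an identity.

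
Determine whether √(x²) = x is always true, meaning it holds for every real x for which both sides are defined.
No, this is NOT an identity.

Claim: √(x²) = x.
Test a specific point where both sides are defined: x = -2.
LHS = √(x²) ≈ 2.0000
RHS = x ≈ -2.0000
Since 2.0000 ≠ -2.0000, the equation fails at this point, so it cannot hold for every real x for which both sides are defined.
√(x²) = |x|, which differs from x whenever x < 0 (both sides are defined for every real x).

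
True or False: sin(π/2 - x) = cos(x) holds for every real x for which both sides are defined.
True.

Claim: sin(π/2 - x) = cos(x).
Reasoning: Use sin(u - v) = sin(u)cos(v) - cos(u)sin(v) with u = π/2, v = x: sin(π/2)cos(x) - cos(π/2)sin(x) = 1·cos(x) - 0·sin(x) = cos(x).
So the two sides agree for every real x for which both sides are defined.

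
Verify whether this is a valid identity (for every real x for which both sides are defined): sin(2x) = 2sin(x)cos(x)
Claim: sin(2x) = 2sin(x)cos(x).
Reasoning: Put y = x in the addition formula sin(x+y) = sin(x)cos(y) + cos(x)sin(y): sin(2x) = sin(x)cos(x) + cos(x)sin(x) = 2sin(x)cos(x).
So the two sides agree for every real x for which both sides are defined.

Conclusion: Yes, this is an identity.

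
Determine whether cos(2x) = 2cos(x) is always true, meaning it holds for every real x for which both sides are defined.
Claim: cos(2x) = 2cos(x).
Test a specific point where both sides are defined: x = -π/2.
LHS = cos(2x) ≈ -1.0000
RHS = 2cos(x) ≈ 0.0000
Since -1.0000 ≠ 0.0000, the equation fails at this point, so it cannot hold for every real x for which both sides are defined.
The correct double-angle formula is cos(2x) = cos²x - sin²x.

Conclusion: No, this is NOT an identity.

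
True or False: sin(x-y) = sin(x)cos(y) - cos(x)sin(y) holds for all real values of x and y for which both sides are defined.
Claim: sin(x-y) = sin(x)cos(y) - cos(x)sin(y).
Reasoning: Replace y by -y in sin(x+y) = sin(x)cos(y) + cos(x)sin(y) and use cos(-y) = cos(y), sin(-y) = -sin(y): sin(x-y) = sin(x)cos(y) - cos(x)sin(y).
So the two sides agree for all real values of x and y for which both sides are defined.

Conclusion: True.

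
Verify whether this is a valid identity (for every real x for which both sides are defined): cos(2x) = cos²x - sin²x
Yes, this is an identity.

Claim: cos(2x) = cos²x - sin²x.
Reasoning: Put y = x in the addition formula cos(x+y) = cos(x)cos(y) - sin(x)sin(y): cos(2x) = cos²x - sin²x.
So the two sides agree for every real x for which both sides are defined.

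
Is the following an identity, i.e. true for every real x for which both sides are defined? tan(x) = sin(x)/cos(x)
Yes, this is an identity.

Claim: tan(x) = sin(x)/cos(x).
Reasoning: For an angle x whose terminal point on the unit circle is (cos x, sin x), tan(x) is defined as the ratio (second coordinate)/(first coordinate) = sin(x)/cos(x), wherever cos(x) ≠ 0.
So the two sides agree for every real x for which both sides are defined.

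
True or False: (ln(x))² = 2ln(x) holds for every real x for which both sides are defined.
Claim: (ln(x))² = 2ln(x).
Test a specific point where both sides are defined: x = 4.
LHS = (ln(x))² ≈ 1.9218
RHS = 2ln(x) ≈ 2.7726
Since 1.9218 ≠ 2.7726, the equation fails at this point, so it cannot hold for every real x for which both sides are defined.
2ln(x) equals ln(x²), which is not the same as (ln x)².

Conclusion: False.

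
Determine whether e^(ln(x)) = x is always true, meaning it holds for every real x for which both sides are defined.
Claim: e^(ln(x)) = x.
Reasoning: For x > 0, ln(x) is by definition the exponent p such that e^p = x. Raising e to that exponent therefore returns x: e^(ln x) = x.
So the two sides agree for every real x for which both sides are defined.

Conclusion: Yes, this is an identity.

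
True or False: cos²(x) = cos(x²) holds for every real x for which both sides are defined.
Claim: cos²(x) = cos(x²).
Test a specific point where both sides are defined: x = π/4.
LHS = cos²(x) ≈ 0.5000
RHS = cos(x²) ≈ 0.8157
Since 0.5000 ≠ 0.8157, the equation fails at this point, so it cannot hold for every real x for which both sides are defined.
cos²(x) means (cos x)², squaring the output; cos(x²) squares the input. These are different functions.

Conclusion: False.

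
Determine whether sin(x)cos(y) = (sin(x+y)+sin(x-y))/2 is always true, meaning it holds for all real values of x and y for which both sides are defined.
Claim: sin(x)cos(y) = (sin(x+y)+sin(x-y))/2.
Reasoning: sin(x+y) = sin(x)cos(y) + cos(x)sin(y) and sin(x-y) = sin(x)cos(y) - cos(x)sin(y). Adding, sin(x+y) + sin(x-y) = 2sin(x)cos(y); divide by 2.
So the two sides agree for all real values of x and y for which both sides are defined.

Conclusion: Yes, this is an identity.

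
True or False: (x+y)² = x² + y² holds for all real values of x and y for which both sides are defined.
False.

Claim: (x+y)² = x² + y².
Test a specific point where both sides are defined: x = -1, y = 4.
LHS = (x+y)² ≈ 9.0000
RHS = x² + y² ≈ 17.0000
Since 9.0000 ≠ 17.0000, the equation fails at this point, so it cannot hold for all real values of x and y for which both sides are defined.
The correct expansion is (x+y)² = x² + 2xy + y²; the cross term 2xy is missing.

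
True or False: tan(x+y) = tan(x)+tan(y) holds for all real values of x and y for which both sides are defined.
Claim: tan(x+y) = tan(x)+tan(y).
Test a specific point where both sides are defined: x = 3π/4, y = -π/6.
LHS = tan(x+y) ≈ -3.7321
RHS = tan(x)+tan(y) ≈ -1.5774
Since -3.7321 ≠ -1.5774, the equation fails at this point, so it cannot hold for all real values of x and y for which both sides are defined.
The correct formula is tan(x+y) = (tan(x) + tan(y))/(1 - tan(x)tan(y)).

Conclusion: False.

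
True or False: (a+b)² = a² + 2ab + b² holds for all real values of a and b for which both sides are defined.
Claim: (a+b)² = a² + 2ab + b².
Reasoning: Expand: (a+b)² = (a+b)(a+b) = a·a + a·b + b·a + b·b = a² + 2ab + b².
So the two sides agree for all real values of a and b for which both sides are defined.

Conclusion: True.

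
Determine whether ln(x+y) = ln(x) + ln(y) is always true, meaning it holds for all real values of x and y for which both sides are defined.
No, this is NOT an identity.

Claim: ln(x+y) = ln(x) + ln(y).
Test a specific point where both sides are defined: x = 1, y = 5.
LHS = ln(x+y) ≈ 1.7918
RHS = ln(x) + ln(y) ≈ 1.6094
Since 1.7918 ≠ 1.6094, the equation fails at this point, so it cannot hold for all real values of x and y for which both sides are defined.
ln(x) + ln(y) = ln(xy), not ln(x+y).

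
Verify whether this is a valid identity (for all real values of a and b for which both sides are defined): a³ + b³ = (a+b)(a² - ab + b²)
Yes, this is an identity.

Claim: a³ + b³ = (a+b)(a² - ab + b²).
Reasoning: Expand the right side: (a+b)(a² - ab + b²) = a³ - a²b + ab² + a²b - ab² + b³ = a³ + b³ (the middle terms cancel in pairs).
So the two sides agree for all real values of a and b for which both sides are defined.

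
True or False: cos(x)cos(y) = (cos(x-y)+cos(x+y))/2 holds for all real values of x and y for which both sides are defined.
Claim: cos(x)cos(y) = (cos(x-y)+cos(x+y))/2.
Reasoning: cos(x-y) = cos(x)cos(y) + sin(x)sin(y) and cos(x+y) = cos(x)cos(y) - sin(x)sin(y). Adding, cos(x-y) + cos(x+y) = 2cos(x)cos(y); divide by 2.
So the two sides agree for all real values of x and y for which both sides are defined.

Conclusion: True.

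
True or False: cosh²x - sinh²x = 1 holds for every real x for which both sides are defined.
Claim: cosh²x - sinh²x = 1.
Reasoning: With cosh(x) = (e^x + e^-x)/2 and sinh(x) = (e^x - e^-x)/2: cosh²x = (e^(2x) + 2 + e^(-2x))/4 and sinh²x = (e^(2x) - 2 + e^(-2x))/4. Subtracting leaves 4/4 = 1.
So the two sides agree for every real x for which both sides are defined.

Conclusion: True.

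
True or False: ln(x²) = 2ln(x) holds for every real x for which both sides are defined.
True.

Claim: ln(x²) = 2ln(x).
Reasoning: The right side requires x > 0. For x > 0, x² = (e^(ln x))² = e^(2ln x), so ln(x²) = 2ln(x). (For x < 0 the right side is undefined, so those values are outside the claim.)
So the two sides agree for every real x for which both sides are defined.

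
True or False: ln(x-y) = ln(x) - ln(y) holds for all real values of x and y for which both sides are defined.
False.

Claim: ln(x-y) = ln(x) - ln(y).
Test a specific point where both sides are defined: x = 5, y = 4.
LHS = ln(x-y) ≈ 0.0000
RHS = ln(x) - ln(y) ≈ 0.2231
Since 0.0000 ≠ 0.2231, the equation fails at this point, so it cannot hold for all real values of x and y for which both sides are defined.
ln(x) - ln(y) = ln(x/y), not ln(x-y).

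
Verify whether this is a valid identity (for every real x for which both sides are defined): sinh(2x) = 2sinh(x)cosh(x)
Claim: sinh(2x) = 2sinh(x)cosh(x).
Reasoning: 2sinh(x)cosh(x) = 2 · (e^x - e^-x)/2 · (e^x + e^-x)/2 = (e^(2x) - e^(-2x))/2 = sinh(2x).
So the two sides agree for every real x for which both sides are defined.

Conclusion: Yes, this is an identity.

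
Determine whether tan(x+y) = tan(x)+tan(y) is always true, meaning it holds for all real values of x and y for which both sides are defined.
No, this is NOT an identity.

Claim: tan(x+y) = tan(x)+tan(y).
Test a specific point where both sides are defined: x = -π/4, y = π/6.
LHS = tan(x+y) ≈ -0.2679
RHS = tan(x)+tan(y) ≈ -0.4226
Since -0.2679 ≠ -0.4226, the equation fails at this point, so it cannot hold for all real values of x and y for which both sides are defined.
The correct formula is tan(x+y) = (tan(x) + tan(y))/(1 - tan(x)tan(y)).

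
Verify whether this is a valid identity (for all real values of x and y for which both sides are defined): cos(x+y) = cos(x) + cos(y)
No, this is NOT an identity.

Claim: cos(x+y) = cos(x) + cos(y).
Test a specific point where both sides are defined: x = 2π/3, y = -π/6.
LHS = cos(x+y) ≈ 0.0000
RHS = cos(x) + cos(y) ≈ 0.3660
Since 0.0000 ≠ 0.3660, the equation fails at this point, so it cannot hold for all real values of x and y for which both sides are defined.
The correct expansion is cos(x+y) = cos(x)cos(y) - sin(x)sin(y); cosine is not additive.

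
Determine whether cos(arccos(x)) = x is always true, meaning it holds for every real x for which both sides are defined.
Claim: cos(arccos(x)) = x.
Reasoning: For -1 ≤ x ≤ 1 (where arccos is defined), arccos(x) is by definition an angle whose cosine equals x. Taking the cosine of that angle returns x. (Note the other order, arccos(cos x) = x, is NOT an identity.)
So the two sides agree for every real x for which both sides are defined.

Conclusion: Yes, this is an identity.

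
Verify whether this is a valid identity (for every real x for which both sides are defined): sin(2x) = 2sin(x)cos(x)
Yes, this is an identity.

Claim: sin(2x) = 2sin(x)cos(x).
Reasoning: Put y = x in the addition formula sin(x+y) = sin(x)cos(y) + cos(x)sin(y): sin(2x) = sin(x)cos(x) + cos(x)sin(x) = 2sin(x)cos(x).
So the two sides agree for every real x for which both sides are defined.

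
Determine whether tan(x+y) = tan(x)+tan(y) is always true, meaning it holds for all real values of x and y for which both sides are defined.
No, this is NOT an identity.

Claim: tan(x+y) = tan(x)+tan(y).
Test a specific point where both sides are defined: x = π/6, y = -π/4.
LHS = tan(x+y) ≈ -0.2679
RHS = tan(x)+tan(y) ≈ -0.4226
Since -0.2679 ≠ -0.4226, the equation fails at this point, so it cannot hold for all real values of x and y for which both sides are defined.
The correct formula is tan(x+y) = (tan(x) + tan(y))/(1 - tan(x)tan(y)).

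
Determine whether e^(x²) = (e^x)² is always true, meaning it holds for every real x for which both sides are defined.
No, this is NOT an identity.

Claim: e^(x²) = (e^x)².
Test a specific point where both sides are defined: x = 3/2.
LHS = e^(x²) ≈ 9.4877
RHS = (e^x)² ≈ 20.0855
Since 9.4877 ≠ 20.0855, the equation fails at this point, so it cannot hold for every real x for which both sides are defined.
(e^x)² = e^(2x), and 2x ≠ x² in general.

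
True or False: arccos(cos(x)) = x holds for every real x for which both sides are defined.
Claim: arccos(cos(x)) = x.
Test a specific point where both sides are defined: x = -π/2.
LHS = arccos(cos(x)) ≈ 1.5708
RHS = x ≈ -1.5708
Since 1.5708 ≠ -1.5708, the equation fails at this point, so it cannot hold for every real x for which both sides are defined.
arccos only returns values in [0, π], so arccos(cos(x)) = x holds only for x in that interval, not for all real x.

Conclusion: False.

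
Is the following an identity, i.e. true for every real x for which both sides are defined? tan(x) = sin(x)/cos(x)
Claim: tan(x) = sin(x)/cos(x).
Reasoning: For an angle x whose terminal point on the unit circle is (cos x, sin x), tan(x) is defined as the ratio (second coordinate)/(first coordinate) = sin(x)/cos(x), wherever cos(x) ≠ 0.
So the two sides agree for every real x for which both sides are defined.

Conclusion: Yes, this is an identity.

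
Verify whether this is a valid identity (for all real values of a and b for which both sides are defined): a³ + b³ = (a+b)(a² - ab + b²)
Yes, this is an identity.

Claim: a³ + b³ = (a+b)(a² - ab + b²).
Reasoning: Expand the right side: (a+b)(a² - ab + b²) = a³ - a²b + ab² + a²b - ab² + b³ = a³ + b³ (the middle terms cancel in pairs).
So the two sides agree for all real values of a and b for which both sides are defined.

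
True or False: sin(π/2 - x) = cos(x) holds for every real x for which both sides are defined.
Claim: sin(π/2 - x) = cos(x).
Reasoning: Use sin(u - v) = sin(u)cos(v) - cos(u)sin(v) with u = π/2, v = x: sin(π/2)cos(x) - cos(π/2)sin(x) = 1·cos(x) - 0·sin(x) = cos(x).
So the two sides agree for every real x for which both sides are defined.

Conclusion: True.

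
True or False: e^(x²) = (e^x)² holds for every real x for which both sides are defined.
Claim: e^(x²) = (e^x)².
Test a specific point where both sides are defined: x = 3.
LHS = e^(x²) ≈ 8103.0839
RHS = (e^x)² ≈ 403.4288
Since 8103.0839 ≠ 403.4288, the equation fails at this point, so it cannot hold for every real x for which both sides are defined.
(e^x)² = e^(2x), and 2x ≠ x² in general.

Conclusion: False.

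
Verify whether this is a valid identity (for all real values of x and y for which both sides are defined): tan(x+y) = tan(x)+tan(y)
No, this is NOT an identity.

Claim: tan(x+y) = tan(x)+tan(y).
Test a specific point where both sides are defined: x = π/6, y = π/6.
LHS = tan(x+y) ≈ 1.7321
RHS = tan(x)+tan(y) ≈ 1.1547
Since 1.7321 ≠ 1.1547, the equation fails at this point, so it cannot hold for all real values of x and y for which both sides are defined.
The correct formula is tan(x+y) = (tan(x) + tan(y))/(1 - tan(x)tan(y)).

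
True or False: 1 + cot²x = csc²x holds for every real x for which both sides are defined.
Claim: 1 + cot²x = csc²x.
Reasoning: Start from sin²x + cos²x = 1 and divide every term by sin²x (allowed wherever cot x and csc x are defined): 1 + cot²x = 1/sin²x = csc²x.
So the two sides agree for every real x for which both sides are defined.

Conclusion: True.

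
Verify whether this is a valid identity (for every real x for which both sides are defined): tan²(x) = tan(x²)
Claim: tan²(x) = tan(x²).
Test a specific point where both sides are defined: x = π.
LHS = tan²(x) ≈ 0.0000
RHS = tan(x²) ≈ 0.4767
Since 0.0000 ≠ 0.4767, the equation fails at this point, so it cannot hold for every real x for which both sides are defined.
tan²(x) means (tan x)², squaring the output; tan(x²) squares the input. These are different functions.

Conclusion: No, this is NOT an identity.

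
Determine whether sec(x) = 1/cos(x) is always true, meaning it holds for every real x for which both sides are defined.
Yes, this is an identity.

Claim: sec(x) = 1/cos(x).
Reasoning: sec(x) is by definition the reciprocal of cos(x), wherever cos(x) ≠ 0.
So the two sides agree for every real x for which both sides are defined.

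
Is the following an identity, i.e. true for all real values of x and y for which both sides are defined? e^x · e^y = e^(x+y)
Yes, this is an identity.

Claim: e^x · e^y = e^(x+y).
Reasoning: This is the law of exponents for a common base: multiplying powers adds exponents. E.g. from the series, (Σ x^j/j!)(Σ y^k/k!) = Σ_m (Σ_{j+k=m} x^j y^k/(j!k!)) = Σ_m (x+y)^m/m! by the binomial theorem.
So the two sides agree for all real values of x and y for which both sides are defined.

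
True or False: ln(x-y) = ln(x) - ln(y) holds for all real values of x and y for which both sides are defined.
Claim: ln(x-y) = ln(x) - ln(y).
Test a specific point where both sides are defined: x = 3, y = 1.
LHS = ln(x-y) ≈ 0.6931
RHS = ln(x) - ln(y) ≈ 1.0986
Since 0.6931 ≠ 1.0986, the equation fails at this point, so it cannot hold for all real values of x and y for which both sides are defined.
ln(x) - ln(y) = ln(x/y), not ln(x-y).

Conclusion: False.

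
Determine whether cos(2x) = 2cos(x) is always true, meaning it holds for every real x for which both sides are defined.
Claim: cos(2x) = 2cos(x).
Test a specific point where both sides are defined: x = -π/4.
LHS = cos(2x) ≈ 0.0000
RHS = 2cos(x) ≈ 1.4142
Since 0.0000 ≠ 1.4142, the equation fails at this point, so it cannot hold for every real x for which both sides are defined.
The correct double-angle formula is cos(2x) = cos²x - sin²x.

Conclusion: No, this is NOT an identity.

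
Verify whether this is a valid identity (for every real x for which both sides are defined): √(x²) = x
Claim: √(x²) = x.
Test a specific point where both sides are defined: x = -1.
LHS = √(x²) ≈ 1.0000
RHS = x ≈ -1.0000
Since 1.0000 ≠ -1.0000, the equation fails at this point, so it cannot hold for every real x for which both sides are defined.
√(x²) = |x|, which differs from x whenever x < 0 (both sides are defined for every real x).

Conclusion: No, this is NOT an identity.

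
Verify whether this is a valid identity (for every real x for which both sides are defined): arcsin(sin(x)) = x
No, this is NOT an identity.

Claim: arcsin(sin(x)) = x.
Test a specific point where both sides are defined: x = 3π/4.
LHS = arcsin(sin(x)) ≈ 0.7854
RHS = x ≈ 2.3562
Since 0.7854 ≠ 2.3562, the equation fails at this point, so it cannot hold for every real x for which both sides are defined.
arcsin only returns values in [-π/2, π/2], so arcsin(sin(x)) = x holds only for x in that interval, not for all real x.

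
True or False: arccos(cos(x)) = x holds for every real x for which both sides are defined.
Claim: arccos(cos(x)) = x.
Test a specific point where both sides are defined: x = -π/3.
LHS = arccos(cos(x)) ≈ 1.0472
RHS = x ≈ -1.0472
Since 1.0472 ≠ -1.0472, the equation fails at this point, so it cannot hold for every real x for which both sides are defined.
arccos only returns values in [0, π], so arccos(cos(x)) = x holds only for x in that interval, not for all real x.

Conclusion: False.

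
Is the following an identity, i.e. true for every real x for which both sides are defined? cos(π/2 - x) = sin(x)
Yes, this is an identity.

Claim: cos(π/2 - x) = sin(x).
Reasoning: Use cos(u - v) = cos(u)cos(v) + sin(u)sin(v) with u = π/2, v = x: cos(π/2)cos(x) + sin(π/2)sin(x) = 0·cos(x) + 1·sin(x) = sin(x).
So the two sides agree for every real x for which both sides are defined.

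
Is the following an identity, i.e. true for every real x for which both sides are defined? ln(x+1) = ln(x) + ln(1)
No, this is NOT an identity.

Claim: ln(x+1) = ln(x) + ln(1).
Test a specific point where both sides are defined: x = 3/2.
LHS = ln(x+1) ≈ 0.9163
RHS = ln(x) + ln(1) ≈ 0.4055
Since 0.9163 ≠ 0.4055, the equation fails at this point, so it cannot hold for every real x for which both sides are defined.
ln(1) = 0, so the right side is just ln(x), which differs from ln(x+1).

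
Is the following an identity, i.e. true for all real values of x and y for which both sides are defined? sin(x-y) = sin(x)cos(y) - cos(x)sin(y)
Yes, this is an identity.

Claim: sin(x-y) = sin(x)cos(y) - cos(x)sin(y).
Reasoning: Replace y by -y in sin(x+y) = sin(x)cos(y) + cos(x)sin(y) and use cos(-y) = cos(y), sin(-y) = -sin(y): sin(x-y) = sin(x)cos(y) - cos(x)sin(y).
So the two sides agree for all real values of x and y for which both sides are defined.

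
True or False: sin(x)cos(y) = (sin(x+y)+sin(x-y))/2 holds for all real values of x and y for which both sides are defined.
Claim: sin(x)cos(y) = (sin(x+y)+sin(x-y))/2.
Reasoning: sin(x+y) = sin(x)cos(y) + cos(x)sin(y) and sin(x-y) = sin(x)cos(y) - cos(x)sin(y). Adding, sin(x+y) + sin(x-y) = 2sin(x)cos(y); divide by 2.
So the two sides agree for all real values of x and y for which both sides are defined.

Conclusion: True.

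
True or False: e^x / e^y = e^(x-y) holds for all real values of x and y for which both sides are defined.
True.

Claim: e^x / e^y = e^(x-y).
Reasoning: 1/e^y = e^(-y), so e^x / e^y = e^x · e^(-y) = e^(x + (-y)) = e^(x-y) by the product rule for exponents.
So the two sides agree for all real values of x and y for which both sides are defined.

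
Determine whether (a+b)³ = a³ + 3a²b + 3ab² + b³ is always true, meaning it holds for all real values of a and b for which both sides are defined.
Yes, this is an identity.

Claim: (a+b)³ = a³ + 3a²b + 3ab² + b³.
Reasoning: (a+b)³ = (a+b)(a+b)² = (a+b)(a² + 2ab + b²) = a³ + 2a²b + ab² + a²b + 2ab² + b³ = a³ + 3a²b + 3ab² + b³.
So the two sides agree for all real values of a and b for which both sides are defined.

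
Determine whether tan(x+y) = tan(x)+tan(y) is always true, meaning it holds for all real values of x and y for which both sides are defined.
Claim: tan(x+y) = tan(x)+tan(y).
Test a specific point where both sides are defined: x = 2π/3, y = -π/4.
LHS = tan(x+y) ≈ 3.7321
RHS = tan(x)+tan(y) ≈ -2.7321
Since 3.7321 ≠ -2.7321, the equation fails at this point, so it cannot hold for all real values of x and y for which both sides are defined.
The correct formula is tan(x+y) = (tan(x) + tan(y))/(1 - tan(x)tan(y)).

Conclusion: No, this is NOT an identity.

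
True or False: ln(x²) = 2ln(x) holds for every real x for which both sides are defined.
True.

Claim: ln(x²) = 2ln(x).
Reasoning: The right side requires x > 0. For x > 0, x² = (e^(ln x))² = e^(2ln x), so ln(x²) = 2ln(x). (For x < 0 the right side is undefined, so those values are outside the claim.)
So the two sides agree for every real x for which both sides are defined.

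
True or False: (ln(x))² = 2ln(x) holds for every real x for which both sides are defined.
False.

Claim: (ln(x))² = 2ln(x).
Test a specific point where both sides are defined: x = 3/2.
LHS = (ln(x))² ≈ 0.1644
RHS = 2ln(x) ≈ 0.8109
Since 0.1644 ≠ 0.8109, the equation fails at this point, so it cannot hold for every real x for which both sides are defined.
2ln(x) equals ln(x²), which is not the same as (ln x)².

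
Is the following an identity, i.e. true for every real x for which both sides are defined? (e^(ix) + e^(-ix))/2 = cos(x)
Yes, this is an identity.

Claim: (e^(ix) + e^(-ix))/2 = cos(x).
Reasoning: By Euler's formula e^(ix) = cos(x) + i·sin(x) and e^(-ix) = cos(x) - i·sin(x). Adding cancels the sine terms: e^(ix) + e^(-ix) = 2cos(x); divide by 2.
So the two sides agree for every real x for which both sides are defined.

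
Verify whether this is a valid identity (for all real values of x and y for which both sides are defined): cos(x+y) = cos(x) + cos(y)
No, this is NOT an identity.

Claim: cos(x+y) = cos(x) + cos(y).
Test a specific point where both sides are defined: x = π/3, y = π/3.
LHS = cos(x+y) ≈ -0.5000
RHS = cos(x) + cos(y) ≈ 1.0000
Since -0.5000 ≠ 1.0000, the equation fails at this point, so it cannot hold for all real values of x and y for which both sides are defined.
The correct expansion is cos(x+y) = cos(x)cos(y) - sin(x)sin(y); cosine is not additive.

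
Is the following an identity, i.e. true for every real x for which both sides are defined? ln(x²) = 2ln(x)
Yes, this is an identity.

Claim: ln(x²) = 2ln(x).
Reasoning: The right side requires x > 0. For x > 0, x² = (e^(ln x))² = e^(2ln x), so ln(x²) = 2ln(x). (For x < 0 the right side is undefined, so those values are outside the claim.)
So the two sides agree for every real x for which both sides are defined.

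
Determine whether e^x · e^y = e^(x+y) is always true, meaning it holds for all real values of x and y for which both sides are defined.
Claim: e^x · e^y = e^(x+y).
Reasoning: This is the law of exponents for a common base: multiplying powers adds exponents. E.g. from the series, (Σ x^j/j!)(Σ y^k/k!) = Σ_m (Σ_{j+k=m} x^j y^k/(j!k!)) = Σ_m (x+y)^m/m! by the binomial theorem.
So the two sides agree for all real values of x and y for which both sides are defined.

Conclusion: Yes, this is an identity.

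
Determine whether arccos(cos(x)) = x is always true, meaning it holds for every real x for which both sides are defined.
Claim: arccos(cos(x)) = x.
Test a specific point where both sides are defined: x = -π/3.
LHS = arccos(cos(x)) ≈ 1.0472
RHS = x ≈ -1.0472
Since 1.0472 ≠ -1.0472, the equation fails at this point, so it cannot hold for every real x for which both sides are defined.
arccos only returns values in [0, π], so arccos(cos(x)) = x holds only for x in that interval, not for all real x.

Conclusion: No, this is NOT an identity.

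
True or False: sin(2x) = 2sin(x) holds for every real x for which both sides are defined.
False.

Claim: sin(2x) = 2sin(x).
Test a specific point where both sides are defined: x = -π/2.
LHS = sin(2x) ≈ 0.0000
RHS = 2sin(x) ≈ -2.0000
Since 0.0000 ≠ -2.0000, the equation fails at this point, so it cannot hold for every real x for which both sides are defined.
The correct double-angle formula is sin(2x) = 2sin(x)cos(x).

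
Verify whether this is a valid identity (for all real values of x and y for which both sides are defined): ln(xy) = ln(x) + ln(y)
Yes, this is an identity.

Claim: ln(xy) = ln(x) + ln(y).
Reasoning: Both sides are simultaneously defined only when x, y > 0. Write x = e^p, y = e^q (p = ln x, q = ln y). Then xy = e^p · e^q = e^(p+q), so ln(xy) = p + q = ln(x) + ln(y).
So the two sides agree for all real values of x and y for which both sides are defined.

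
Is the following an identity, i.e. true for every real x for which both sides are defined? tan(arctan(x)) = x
Yes, this is an identity.

Claim: tan(arctan(x)) = x.
Reasoning: For every real x, arctan(x) is by definition the angle in (-π/2, π/2) whose tangent equals x. Taking the tangent of that angle returns x.
So the two sides agree for every real x for which both sides are defined.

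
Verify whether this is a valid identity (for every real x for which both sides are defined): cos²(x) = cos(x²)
Claim: cos²(x) = cos(x²).
Test a specific point where both sides are defined: x = -π/6.
LHS = cos²(x) ≈ 0.7500
RHS = cos(x²) ≈ 0.9627
Since 0.7500 ≠ 0.9627, the equation fails at this point, so it cannot hold for every real x for which both sides are defined.
cos²(x) means (cos x)², squaring the output; cos(x²) squares the input. These are different functions.

Conclusion: No, this is NOT an identity.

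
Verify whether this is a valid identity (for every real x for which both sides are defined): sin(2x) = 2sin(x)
Claim: sin(2x) = 2sin(x).
Test a specific point where both sides are defined: x = -π/2.
LHS = sin(2x) ≈ 0.0000
RHS = 2sin(x) ≈ -2.0000
Since 0.0000 ≠ -2.0000, the equation fails at this point, so it cannot hold for every real x for which both sides are defined.
The correct double-angle formula is sin(2x) = 2sin(x)cos(x).

Conclusion: No, this is NOT an identity.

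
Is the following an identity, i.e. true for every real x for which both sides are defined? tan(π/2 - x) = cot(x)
Yes, this is an identity.

Claim: tan(π/2 - x) = cot(x).
Reasoning: tan(π/2 - x) = sin(π/2 - x)/cos(π/2 - x) = cos(x)/sin(x) = cot(x), using the cofunction identities sin(π/2 - x) = cos(x) and cos(π/2 - x) = sin(x).
So the two sides agree for every real x for which both sides are defined.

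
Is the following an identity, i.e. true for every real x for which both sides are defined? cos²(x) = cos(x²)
Claim: cos²(x) = cos(x²).
Test a specific point where both sides are defined: x = -π/4.
LHS = cos²(x) ≈ 0.5000
RHS = cos(x²) ≈ 0.8157
Since 0.5000 ≠ 0.8157, the equation fails at this point, so it cannot hold for every real x for which both sides are defined.
cos²(x) means (cos x)², squaring the output; cos(x²) squares the input. These are different functions.

Conclusion: No, this is NOT an identity.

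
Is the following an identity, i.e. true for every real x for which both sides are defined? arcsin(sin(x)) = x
No, this is NOT an identity.

Claim: arcsin(sin(x)) = x.
Test a specific point where both sides are defined: x = π.
LHS = arcsin(sin(x)) ≈ 0.0000
RHS = x ≈ 3.1416
Since 0.0000 ≠ 3.1416, the equation fails at this point, so it cannot hold for every real x for which both sides are defined.
arcsin only returns values in [-π/2, π/2], so arcsin(sin(x)) = x holds only for x in that interval, not for all real x.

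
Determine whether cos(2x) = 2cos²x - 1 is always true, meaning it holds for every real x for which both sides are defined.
Yes, this is an identity.

Claim: cos(2x) = 2cos²x - 1.
Reasoning: cos(2x) = cos²x - sin²x. Replace sin²x by 1 - cos²x: cos²x - (1 - cos²x) = 2cos²x - 1.
So the two sides agree for every real x for which both sides are defined.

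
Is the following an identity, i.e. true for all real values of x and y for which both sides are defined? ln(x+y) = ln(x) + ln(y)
No, this is NOT an identity.

Claim: ln(x+y) = ln(x) + ln(y).
Test a specific point where both sides are defined: x = 4, y = 3.
LHS = ln(x+y) ≈ 1.9459
RHS = ln(x) + ln(y) ≈ 2.4849
Since 1.9459 ≠ 2.4849, the equation fails at this point, so it cannot hold for all real values of x and y for which both sides are defined.
ln(x) + ln(y) = ln(xy), not ln(x+y).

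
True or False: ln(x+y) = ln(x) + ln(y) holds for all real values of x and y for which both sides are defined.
False.

Claim: ln(x+y) = ln(x) + ln(y).
Test a specific point where both sides are defined: x = 5, y = 2.
LHS = ln(x+y) ≈ 1.9459
RHS = ln(x) + ln(y) ≈ 2.3026
Since 1.9459 ≠ 2.3026, the equation fails at this point, so it cannot hold for all real values of x and y for which both sides are defined.
ln(x) + ln(y) = ln(xy), not ln(x+y).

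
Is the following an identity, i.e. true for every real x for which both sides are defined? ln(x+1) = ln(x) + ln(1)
Claim: ln(x+1) = ln(x) + ln(1).
Test a specific point where both sides are defined: x = 3/2.
LHS = ln(x+1) ≈ 0.9163
RHS = ln(x) + ln(1) ≈ 0.4055
Since 0.9163 ≠ 0.4055, the equation fails at this point, so it cannot hold for every real x for which both sides are defined.
ln(1) = 0, so the right side is just ln(x), which differs from ln(x+1).

Conclusion: No, this is NOT an identity.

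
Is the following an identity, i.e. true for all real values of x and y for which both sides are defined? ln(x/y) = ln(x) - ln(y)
Claim: ln(x/y) = ln(x) - ln(y).
Reasoning: Both sides are simultaneously defined only when x, y > 0. Write x = e^p, y = e^q. Then x/y = e^(p-q), so ln(x/y) = p - q = ln(x) - ln(y).
So the two sides agree for all real values of x and y for which both sides are defined.

Conclusion: Yes, this is an identity.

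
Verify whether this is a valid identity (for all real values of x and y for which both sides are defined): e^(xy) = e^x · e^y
No, this is NOT an identity.

Claim: e^(xy) = e^x · e^y.
Test a specific point where both sides are defined: x = 3/2, y = -3.
LHS = e^(xy) ≈ 0.0111
RHS = e^x · e^y ≈ 0.2231
Since 0.0111 ≠ 0.2231, the equation fails at this point, so it cannot hold for all real values of x and y for which both sides are defined.
e^x · e^y = e^(x+y), not e^(xy).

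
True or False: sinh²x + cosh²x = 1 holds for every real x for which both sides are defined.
False.

Claim: sinh²x + cosh²x = 1.
Test a specific point where both sides are defined: x = -2.
LHS = sinh²x + cosh²x ≈ 27.3082
RHS = 1 ≈ 1.0000
Since 27.3082 ≠ 1.0000, the equation fails at this point, so it cannot hold for every real x for which both sides are defined.
The correct hyperbolic identity is cosh²x - sinh²x = 1 (a difference); the sum sinh²x + cosh²x equals cosh(2x).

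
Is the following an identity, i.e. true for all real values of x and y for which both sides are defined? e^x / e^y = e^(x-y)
Claim: e^x / e^y = e^(x-y).
Reasoning: 1/e^y = e^(-y), so e^x / e^y = e^x · e^(-y) = e^(x + (-y)) = e^(x-y) by the product rule for exponents.
So the two sides agree for all real values of x and y for which both sides are defined.

Conclusion: Yes, this is an identity.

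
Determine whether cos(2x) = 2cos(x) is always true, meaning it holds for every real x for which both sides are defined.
No, this is NOT an identity.

Claim: cos(2x) = 2cos(x).
Test a specific point where both sides are defined: x = -π/6.
LHS = cos(2x) ≈ 0.5000
RHS = 2cos(x) ≈ 1.7321
Since 0.5000 ≠ 1.7321, the equation fails at this point, so it cannot hold for every real x for which both sides are defined.
The correct double-angle formula is cos(2x) = cos²x - sin²x.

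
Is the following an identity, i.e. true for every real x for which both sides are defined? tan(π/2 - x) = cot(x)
Yes, this is an identity.

Claim: tan(π/2 - x) = cot(x).
Reasoning: tan(π/2 - x) = sin(π/2 - x)/cos(π/2 - x) = cos(x)/sin(x) = cot(x), using the cofunction identities sin(π/2 - x) = cos(x) and cos(π/2 - x) = sin(x).
So the two sides agree for every real x for which both sides are defined.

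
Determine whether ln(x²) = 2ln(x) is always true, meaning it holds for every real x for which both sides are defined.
Yes, this is an identity.

Claim: ln(x²) = 2ln(x).
Reasoning: The right side requires x > 0. For x > 0, x² = (e^(ln x))² = e^(2ln x), so ln(x²) = 2ln(x). (For x < 0 the right side is undefined, so those values are outside the claim.)
So the two sides agree for every real x for which both sides are defined.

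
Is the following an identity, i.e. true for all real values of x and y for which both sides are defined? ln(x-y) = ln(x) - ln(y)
Claim: ln(x-y) = ln(x) - ln(y).
Test a specific point where both sides are defined: x = 3, y = 1.
LHS = ln(x-y) ≈ 0.6931
RHS = ln(x) - ln(y) ≈ 1.0986
Since 0.6931 ≠ 1.0986, the equation fails at this point, so it cannot hold for all real values of x and y for which both sides are defined.
ln(x) - ln(y) = ln(x/y), not ln(x-y).

Conclusion: No, this is NOT an identity.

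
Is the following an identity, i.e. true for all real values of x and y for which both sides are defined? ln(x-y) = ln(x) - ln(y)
No, this is NOT an identity.

Claim: ln(x-y) = ln(x) - ln(y).
Test a specific point where both sides are defined: x = 5, y = 3.
LHS = ln(x-y) ≈ 0.6931
RHS = ln(x) - ln(y) ≈ 0.5108
Since 0.6931 ≠ 0.5108, the equation fails at this point, so it cannot hold for all real values of x and y for which both sides are defined.
ln(x) - ln(y) = ln(x/y), not ln(x-y).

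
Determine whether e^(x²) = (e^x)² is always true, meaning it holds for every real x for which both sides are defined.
Claim: e^(x²) = (e^x)².
Test a specific point where both sides are defined: x = -3.
LHS = e^(x²) ≈ 8103.0839
RHS = (e^x)² ≈ 0.0025
Since 8103.0839 ≠ 0.0025, the equation fails at this point, so it cannot hold for every real x for which both sides are defined.
(e^x)² = e^(2x), and 2x ≠ x² in general.

Conclusion: No, this is NOT an identity.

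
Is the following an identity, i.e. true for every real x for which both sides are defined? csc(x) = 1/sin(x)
Claim: csc(x) = 1/sin(x).
Reasoning: csc(x) is by definition the reciprocal of sin(x), wherever sin(x) ≠ 0.
So the two sides agree for every real x for which both sides are defined.

Conclusion: Yes, this is an identity.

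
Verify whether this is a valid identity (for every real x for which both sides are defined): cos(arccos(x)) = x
Claim: cos(arccos(x)) = x.
Reasoning: For -1 ≤ x ≤ 1 (where arccos is defined), arccos(x) is by definition an angle whose cosine equals x. Taking the cosine of that angle returns x. (Note the other order, arccos(cos x) = x, is NOT an identity.)
So the two sides agree for every real x for which both sides are defined.

Conclusion: Yes, this is an identity.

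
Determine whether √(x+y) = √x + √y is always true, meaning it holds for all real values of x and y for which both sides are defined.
Claim: √(x+y) = √x + √y.
Test a specific point where both sides are defined: x = 4, y = 2.
LHS = √(x+y) ≈ 2.4495
RHS = √x + √y ≈ 3.4142
Since 2.4495 ≠ 3.4142, the equation fails at this point, so it cannot hold for all real values of x and y for which both sides are defined.
Squaring the right side gives x + 2√(xy) + y, not x + y.

Conclusion: No, this is NOT an identity.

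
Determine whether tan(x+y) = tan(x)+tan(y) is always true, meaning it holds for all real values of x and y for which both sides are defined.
Claim: tan(x+y) = tan(x)+tan(y).
Test a specific point where both sides are defined: x = 2π/3, y = 2π/3.
LHS = tan(x+y) ≈ 1.7321
RHS = tan(x)+tan(y) ≈ -3.4641
Since 1.7321 ≠ -3.4641, the equation fails at this point, so it cannot hold for all real values of x and y for which both sides are defined.
The correct formula is tan(x+y) = (tan(x) + tan(y))/(1 - tan(x)tan(y)).

Conclusion: No, this is NOT an identity.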